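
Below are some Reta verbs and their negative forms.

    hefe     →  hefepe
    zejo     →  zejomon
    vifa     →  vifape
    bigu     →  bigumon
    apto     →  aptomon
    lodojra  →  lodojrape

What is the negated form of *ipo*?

ipomon

The alternation tracks the last vowel of the stem — -mon when the last vowel of the stem is a rounded vowel (*zejo*, *bigu*, *apto*); -pe when the last vowel of the stem is an unrounded vowel (*hefe*, *vifa*, *lodojra*).
The last vowel of *ipo* is /o/, which is a rounded vowel, so the suffix is -mon, giving *ipomon*.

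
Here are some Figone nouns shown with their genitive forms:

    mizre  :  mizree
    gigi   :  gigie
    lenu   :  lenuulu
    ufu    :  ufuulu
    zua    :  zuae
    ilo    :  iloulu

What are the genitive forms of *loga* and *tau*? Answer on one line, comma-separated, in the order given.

logae, tauulu

Looking at the last vowel of each stem: -ulu when the last vowel of the stem is a rounded vowel (*lenu*, *ufu*, *ilo*); -e when the last vowel of the stem is an unrounded vowel (*mizre*, *gigi*, *zua*).
*loga* — last vowel /a/ (an unrounded vowel) → -e → *logae*.
*tau* — last vowel /u/ (a rounded vowel) → -ulu → *tauulu*.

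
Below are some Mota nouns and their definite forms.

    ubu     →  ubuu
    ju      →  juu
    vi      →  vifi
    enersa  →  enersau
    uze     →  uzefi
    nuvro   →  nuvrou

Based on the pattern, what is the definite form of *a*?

The alternation tracks the last vowel of the stem — -fi when the last vowel of the stem is a front vowel (*vi*, *uze*); -u when the last vowel of the stem is a back vowel (*ubu*, *ju*, *enersa*, *nuvro*).
*a*: last vowel = /a/, a back vowel → -u → *au*.

au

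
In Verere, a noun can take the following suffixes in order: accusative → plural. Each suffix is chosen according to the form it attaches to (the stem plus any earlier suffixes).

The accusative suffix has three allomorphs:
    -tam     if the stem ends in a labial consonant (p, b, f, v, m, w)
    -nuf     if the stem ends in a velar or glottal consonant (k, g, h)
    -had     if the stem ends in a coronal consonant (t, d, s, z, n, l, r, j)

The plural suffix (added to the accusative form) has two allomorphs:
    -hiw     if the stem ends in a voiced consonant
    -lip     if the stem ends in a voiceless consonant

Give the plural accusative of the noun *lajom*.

*lajom* — final consonant /m/ (labial) → -tam → *lajomtam*.
The accusative form *lajomtam* — final consonant /m/ (voiced) → -hiw → *lajomtamhiw*.

lajomtamhiw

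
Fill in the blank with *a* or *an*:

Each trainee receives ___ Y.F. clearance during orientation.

a

The indefinite article is chosen by the initial *sound* of the following word, not its spelling.
The initialism *Y.F.* is read letter by letter; the first letter, Y, is pronounced /waɪ/, which begins with a consonant sound.
So the article is *a*: Each trainee receives a Y.F. clearance during orientation.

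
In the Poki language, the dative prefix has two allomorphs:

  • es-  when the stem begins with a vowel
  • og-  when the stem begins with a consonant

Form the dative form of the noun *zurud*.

ogzurud

*zurud*: first sound = /z/, a consonant → og- → *ogzurud*.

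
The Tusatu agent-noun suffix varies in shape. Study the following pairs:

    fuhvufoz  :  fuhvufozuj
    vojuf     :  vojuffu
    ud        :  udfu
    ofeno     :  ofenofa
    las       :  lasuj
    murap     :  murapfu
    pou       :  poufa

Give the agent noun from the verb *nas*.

nasuj

The alternation tracks the final sound of the stem — -uj when the stem ends in a sibilant (*fuhvufoz*, *las*); -fu when the stem ends in a non-sibilant consonant (*vojuf*, *ud*, *murap*); -fa when the stem ends in a vowel (*ofeno*, *pou*).
*nas* — final sound /s/ (a sibilant) → -uj → *nasuj*.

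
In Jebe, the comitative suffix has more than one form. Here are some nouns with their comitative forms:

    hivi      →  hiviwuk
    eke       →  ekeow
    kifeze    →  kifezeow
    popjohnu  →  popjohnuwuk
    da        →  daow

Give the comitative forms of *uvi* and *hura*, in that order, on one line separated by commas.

uviwuk, huraow

The alternation tracks the last vowel of the stem — -wuk when the last vowel of the stem is a high vowel (*hivi*, *popjohnu*); -ow when the last vowel of the stem is a non-high vowel (*eke*, *kifeze*, *da*).
Since the last vowel of *uvi* is /i/ (a high vowel), it takes -wuk, giving *uviwuk*.
Since the last vowel of *hura* is /a/ (a non-high vowel), it takes -ow, giving *huraow*.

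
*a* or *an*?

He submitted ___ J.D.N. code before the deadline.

a

The indefinite article is chosen by the initial *sound* of the following word, not its spelling.
The initialism *J.D.N.* is read letter by letter; the first letter, J, is pronounced /dʒeɪ/, which begins with a consonant sound.
So the article is *a*: He submitted a J.D.N. code before the deadline.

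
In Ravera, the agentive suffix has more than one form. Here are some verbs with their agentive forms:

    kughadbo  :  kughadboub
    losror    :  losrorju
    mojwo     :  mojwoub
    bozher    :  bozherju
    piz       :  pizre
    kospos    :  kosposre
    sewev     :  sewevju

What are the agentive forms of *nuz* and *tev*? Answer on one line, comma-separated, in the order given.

Looking at the final sound of each stem: -re when the stem ends in a sibilant (*piz*, *kospos*); -ju when the stem ends in a non-sibilant consonant (*losror*, *bozher*, *sewev*); -ub when the stem ends in a vowel (*kughadbo*, *mojwo*).
The final sound of *nuz* is /z/, which is a sibilant, so the suffix is -re, giving *nuzre*.
*tev* — final sound /v/ (a non-sibilant consonant) → -ju → *tevju*.

nuzre, tevju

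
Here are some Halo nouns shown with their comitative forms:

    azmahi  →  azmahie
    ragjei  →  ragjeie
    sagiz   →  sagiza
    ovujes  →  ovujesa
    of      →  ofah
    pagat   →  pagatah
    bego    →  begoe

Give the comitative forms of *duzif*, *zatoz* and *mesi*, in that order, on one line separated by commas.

The alternation tracks the final sound of the stem — -a when the stem ends in a sibilant (*sagiz*, *ovujes*); -ah when the stem ends in a non-sibilant consonant (*of*, *pagat*); -e when the stem ends in a vowel (*azmahi*, *ragjei*, *bego*).
*duzif* — final sound /f/ (a non-sibilant consonant) → -ah → *duzifah*.
Since the final sound of *zatoz* is /z/ (a sibilant), it takes -a, giving *zatoza*.
Since the final sound of *mesi* is /i/ (a vowel), it takes -e, giving *mesie*.

duzifah, zatoza, mesie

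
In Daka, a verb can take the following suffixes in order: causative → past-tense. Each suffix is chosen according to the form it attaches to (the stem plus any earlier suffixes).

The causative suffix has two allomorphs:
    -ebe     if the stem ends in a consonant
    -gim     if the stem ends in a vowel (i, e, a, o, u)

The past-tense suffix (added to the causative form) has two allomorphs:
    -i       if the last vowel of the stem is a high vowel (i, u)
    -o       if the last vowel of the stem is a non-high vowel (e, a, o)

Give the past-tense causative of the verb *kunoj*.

*kunoj*: final sound = /j/, a consonant → -ebe → *kunojebe*.
The causative form *kunojebe* — last vowel /e/ (a non-high vowel) → -o → *kunojebeo*.

kunojebeo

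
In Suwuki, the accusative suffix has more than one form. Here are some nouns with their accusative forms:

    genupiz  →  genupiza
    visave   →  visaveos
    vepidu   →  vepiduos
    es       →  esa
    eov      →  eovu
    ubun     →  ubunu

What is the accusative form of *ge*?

Looking at the final sound of each stem: -a when the stem ends in a sibilant (*genupiz*, *es*); -u when the stem ends in a non-sibilant consonant (*eov*, *ubun*); -os when the stem ends in a vowel (*visave*, *vepidu*).
Since the final sound of *ge* is /e/ (a vowel), it takes -os, giving *geos*.

geos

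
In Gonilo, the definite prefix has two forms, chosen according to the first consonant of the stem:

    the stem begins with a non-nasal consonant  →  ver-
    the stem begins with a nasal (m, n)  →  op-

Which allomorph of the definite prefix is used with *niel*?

Since the first consonant of *niel* is /n/ (a nasal), it takes op-.

op-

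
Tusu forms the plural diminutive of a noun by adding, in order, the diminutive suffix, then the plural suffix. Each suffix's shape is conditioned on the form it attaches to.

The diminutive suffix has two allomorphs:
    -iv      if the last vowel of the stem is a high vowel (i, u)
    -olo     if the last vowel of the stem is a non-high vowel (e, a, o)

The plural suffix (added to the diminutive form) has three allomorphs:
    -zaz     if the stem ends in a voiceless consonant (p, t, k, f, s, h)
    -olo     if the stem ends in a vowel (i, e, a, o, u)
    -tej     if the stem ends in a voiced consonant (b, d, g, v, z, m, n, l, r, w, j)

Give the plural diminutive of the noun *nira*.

*nira*: last vowel = /a/, a non-high vowel → -olo → *niraolo*.
Since the final sound of the diminutive form *niraolo* is /o/ (a vowel), it takes -olo, giving *niraoloolo*.

niraoloolo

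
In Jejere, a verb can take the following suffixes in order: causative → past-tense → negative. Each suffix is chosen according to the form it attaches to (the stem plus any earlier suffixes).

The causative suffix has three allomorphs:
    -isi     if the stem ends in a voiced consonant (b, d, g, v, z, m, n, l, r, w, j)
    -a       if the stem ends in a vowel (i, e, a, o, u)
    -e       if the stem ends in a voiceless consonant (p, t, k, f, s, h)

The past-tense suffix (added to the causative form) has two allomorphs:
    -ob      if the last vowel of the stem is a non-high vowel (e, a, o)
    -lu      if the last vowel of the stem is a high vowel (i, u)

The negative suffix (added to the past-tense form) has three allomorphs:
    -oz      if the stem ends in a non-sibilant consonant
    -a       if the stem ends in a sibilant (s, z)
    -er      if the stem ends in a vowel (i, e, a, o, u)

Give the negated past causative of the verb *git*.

*git* — final sound /t/ (a voiceless consonant) → -e → *gite*.
Since the last vowel of the causative form *gite* is /e/ (a non-high vowel), it takes -ob, giving *giteob*.
Since the final sound of the past-tense form *giteob* is /b/ (a non-sibilant consonant), it takes -oz, giving *giteoboz*.

giteoboz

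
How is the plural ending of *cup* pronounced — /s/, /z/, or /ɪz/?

/s/

The stem *cup* ends in a voiceless non-sibilant consonant.
The plural suffix surfaces as /ɪz/ after sibilants, /s/ after other voiceless consonants, and /z/ after other voiced sounds.
So the plural -s on *cup* is pronounced /s/.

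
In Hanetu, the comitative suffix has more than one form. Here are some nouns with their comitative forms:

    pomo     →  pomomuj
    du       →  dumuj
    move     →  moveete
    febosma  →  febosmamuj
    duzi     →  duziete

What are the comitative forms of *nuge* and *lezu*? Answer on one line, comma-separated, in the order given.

nugeete, lezumuj

The alternation tracks the last vowel of the stem — -ete when the last vowel of the stem is a front vowel (*move*, *duzi*); -muj when the last vowel of the stem is a back vowel (*pomo*, *du*, *febosma*).
*nuge* — last vowel /e/ (a front vowel) → -ete → *nugeete*.
Since the last vowel of *lezu* is /u/ (a back vowel), it takes -muj, giving *lezumuj*.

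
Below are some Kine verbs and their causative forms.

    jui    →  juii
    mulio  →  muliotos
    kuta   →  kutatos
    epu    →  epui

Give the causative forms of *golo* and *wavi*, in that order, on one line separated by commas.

The suffix is conditioned by the last vowel: -i when the last vowel of the stem is a high vowel (*jui*, *epu*); -tos when the last vowel of the stem is a non-high vowel (*mulio*, *kuta*).
*golo* — last vowel /o/ (a non-high vowel) → -tos → *golotos*.
*wavi*: last vowel = /i/, a high vowel → -i → *wavii*.

golotos, wavii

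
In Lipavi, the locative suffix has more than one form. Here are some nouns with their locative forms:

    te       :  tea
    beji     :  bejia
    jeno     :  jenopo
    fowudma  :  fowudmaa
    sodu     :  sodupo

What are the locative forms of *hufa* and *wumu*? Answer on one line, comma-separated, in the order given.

The pattern is rounding harmony: -po when the last vowel of the stem is a rounded vowel (*jeno*, *sodu*); -a when the last vowel of the stem is an unrounded vowel (*te*, *beji*, *fowudma*).
*hufa* — last vowel /a/ (an unrounded vowel) → -a → *hufaa*.
*wumu*: last vowel = /u/, a rounded vowel → -po → *wumupo*.

hufaa, wumupo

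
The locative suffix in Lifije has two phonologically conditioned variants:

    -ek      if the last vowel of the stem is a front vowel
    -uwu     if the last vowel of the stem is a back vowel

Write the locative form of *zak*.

The last vowel of *zak* is /a/, which is a back vowel, so the suffix is -uwu, giving *zakuwu*.

zakuwu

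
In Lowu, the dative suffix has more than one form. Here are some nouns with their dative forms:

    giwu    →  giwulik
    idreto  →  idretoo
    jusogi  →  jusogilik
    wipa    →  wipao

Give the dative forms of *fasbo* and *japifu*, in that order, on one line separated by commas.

The pattern is height harmony: -lik when the last vowel of the stem is a high vowel (*giwu*, *jusogi*); -o when the last vowel of the stem is a non-high vowel (*idreto*, *wipa*).
*fasbo* — last vowel /o/ (a non-high vowel) → -o → *fasboo*.
*japifu*: last vowel = /u/, a high vowel → -lik → *japifulik*.

fasboo, japifulik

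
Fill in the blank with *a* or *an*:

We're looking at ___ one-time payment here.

The indefinite article is chosen by the initial *sound* of the following word, not its spelling.
*one-time* begins with the sound /wʌ/ (*one* pronounced /wʌn/) — a consonant sound.
So the article is *a*: We're looking at a one-time payment here.

a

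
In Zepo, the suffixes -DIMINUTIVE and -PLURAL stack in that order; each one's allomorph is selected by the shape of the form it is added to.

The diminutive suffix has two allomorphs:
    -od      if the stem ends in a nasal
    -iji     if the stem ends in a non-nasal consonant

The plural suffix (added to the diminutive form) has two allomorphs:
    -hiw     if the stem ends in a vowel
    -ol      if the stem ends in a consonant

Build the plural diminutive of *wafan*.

Since the final consonant of *wafan* is /n/ (a nasal), it takes -od, giving *wafanod*.
Since the final sound of the diminutive form *wafanod* is /d/ (a consonant), it takes -ol, giving *wafanodol*.

wafanodol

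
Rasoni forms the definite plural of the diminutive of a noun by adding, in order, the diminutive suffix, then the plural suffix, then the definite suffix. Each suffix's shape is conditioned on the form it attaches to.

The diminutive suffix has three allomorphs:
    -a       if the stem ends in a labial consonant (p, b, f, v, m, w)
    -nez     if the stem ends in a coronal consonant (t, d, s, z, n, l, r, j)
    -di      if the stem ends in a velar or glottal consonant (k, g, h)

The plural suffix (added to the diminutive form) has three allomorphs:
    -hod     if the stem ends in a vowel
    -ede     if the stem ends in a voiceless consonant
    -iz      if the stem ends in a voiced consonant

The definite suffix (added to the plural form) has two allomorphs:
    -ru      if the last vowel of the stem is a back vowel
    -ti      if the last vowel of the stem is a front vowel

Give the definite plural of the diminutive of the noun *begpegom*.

begpegomahodru

The final consonant of *begpegom* is /m/, which is labial, so the diminutive suffix is -a, giving *begpegoma*.
Since the final sound of the diminutive form *begpegoma* is /a/ (a vowel), it takes -hod, giving *begpegomahod*.
The plural form *begpegomahod*: last vowel = /o/, a back vowel → -ru → *begpegomahodru*.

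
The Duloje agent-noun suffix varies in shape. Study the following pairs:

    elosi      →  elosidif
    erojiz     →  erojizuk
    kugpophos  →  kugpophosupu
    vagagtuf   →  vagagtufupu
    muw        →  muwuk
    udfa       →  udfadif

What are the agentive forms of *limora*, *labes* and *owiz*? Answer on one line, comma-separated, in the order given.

limoradif, labesupu, owizuk

The suffix is conditioned by the final sound: -upu when the stem ends in a voiceless consonant (*kugpophos*, *vagagtuf*); -uk when the stem ends in a voiced consonant (*erojiz*, *muw*); -dif when the stem ends in a vowel (*elosi*, *udfa*).
The final sound of *limora* is /a/, which is a vowel, so the suffix is -dif, giving *limoradif*.
*labes*: final sound = /s/, a voiceless consonant → -upu → *labesupu*.
*owiz* — final sound /z/ (a voiced consonant) → -uk → *owizuk*.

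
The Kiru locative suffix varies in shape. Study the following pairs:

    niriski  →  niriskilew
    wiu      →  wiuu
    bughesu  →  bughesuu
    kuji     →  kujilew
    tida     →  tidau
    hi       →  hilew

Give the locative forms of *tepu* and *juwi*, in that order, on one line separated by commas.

tepuu, juwilew

The pattern is front/back vowel harmony: -lew when the last vowel of the stem is a front vowel (*niriski*, *kuji*, *hi*); -u when the last vowel of the stem is a back vowel (*wiu*, *bughesu*, *tida*).
The last vowel of *tepu* is /u/, which is a back vowel, so the suffix is -u, giving *tepuu*.
*juwi*: last vowel = /i/, a front vowel → -lew → *juwilew*.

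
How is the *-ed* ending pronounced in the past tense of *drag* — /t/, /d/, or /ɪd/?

/d/

The stem *drag* ends in a voiced sound other than /d/.
The -ed suffix is realized as /ɪd/ after /t, d/; as /t/ after other voiceless consonants; and as /d/ after other voiced sounds.
So -ed on *drag* is pronounced /d/.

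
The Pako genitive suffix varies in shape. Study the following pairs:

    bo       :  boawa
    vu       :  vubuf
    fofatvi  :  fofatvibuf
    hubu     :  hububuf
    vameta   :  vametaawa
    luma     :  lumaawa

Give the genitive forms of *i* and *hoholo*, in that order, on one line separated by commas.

The alternation tracks the last vowel of the stem — -buf when the last vowel of the stem is a high vowel (*vu*, *fofatvi*, *hubu*); -awa when the last vowel of the stem is a non-high vowel (*bo*, *vameta*, *luma*).
The last vowel of *i* is /i/, which is a high vowel, so the suffix is -buf, giving *ibuf*.
Since the last vowel of *hoholo* is /o/ (a non-high vowel), it takes -awa, giving *hoholoawa*.

ibuf, hoholoawa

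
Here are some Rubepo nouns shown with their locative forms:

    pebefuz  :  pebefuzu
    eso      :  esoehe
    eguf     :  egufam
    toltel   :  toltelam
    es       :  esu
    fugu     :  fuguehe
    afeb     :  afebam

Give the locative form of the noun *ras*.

rasu

The suffix is conditioned by the final sound: -u when the stem ends in a sibilant (*pebefuz*, *es*); -am when the stem ends in a non-sibilant consonant (*eguf*, *toltel*, *afeb*); -ehe when the stem ends in a vowel (*eso*, *fugu*).
*ras* — final sound /s/ (a sibilant) → -u → *rasu*.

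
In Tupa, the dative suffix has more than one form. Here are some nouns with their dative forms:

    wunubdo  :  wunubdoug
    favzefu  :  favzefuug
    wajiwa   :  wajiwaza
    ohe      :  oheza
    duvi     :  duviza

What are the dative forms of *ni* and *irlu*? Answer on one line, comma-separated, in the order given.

The pattern is rounding harmony: -ug when the last vowel of the stem is a rounded vowel (*wunubdo*, *favzefu*); -za when the last vowel of the stem is an unrounded vowel (*wajiwa*, *ohe*, *duvi*).
*ni* — last vowel /i/ (an unrounded vowel) → -za → *niza*.
*irlu*: last vowel = /u/, a rounded vowel → -ug → *irluug*.

niza, irluug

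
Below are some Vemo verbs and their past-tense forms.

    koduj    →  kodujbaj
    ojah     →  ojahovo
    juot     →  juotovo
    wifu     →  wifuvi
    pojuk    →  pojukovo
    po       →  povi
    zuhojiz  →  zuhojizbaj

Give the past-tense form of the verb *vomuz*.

The alternation tracks the final sound of the stem — -ovo when the stem ends in a voiceless consonant (*ojah*, *juot*, *pojuk*); -baj when the stem ends in a voiced consonant (*koduj*, *zuhojiz*); -vi when the stem ends in a vowel (*wifu*, *po*).
*vomuz* — final sound /z/ (a voiced consonant) → -baj → *vomuzbaj*.

vomuzbaj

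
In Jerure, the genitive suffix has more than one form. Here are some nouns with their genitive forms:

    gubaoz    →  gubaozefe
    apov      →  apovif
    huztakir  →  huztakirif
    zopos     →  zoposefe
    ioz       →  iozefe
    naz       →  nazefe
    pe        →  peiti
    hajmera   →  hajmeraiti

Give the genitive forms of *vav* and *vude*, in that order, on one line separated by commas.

The pattern is sibilance of the final sound: -efe when the stem ends in a sibilant (*gubaoz*, *zopos*, *ioz*, *naz*); -if when the stem ends in a non-sibilant consonant (*apov*, *huztakir*); -iti when the stem ends in a vowel (*pe*, *hajmera*).
*vav*: final sound = /v/, a non-sibilant consonant → -if → *vavif*.
*vude* — final sound /e/ (a vowel) → -iti → *vudeiti*.

vavif, vudeiti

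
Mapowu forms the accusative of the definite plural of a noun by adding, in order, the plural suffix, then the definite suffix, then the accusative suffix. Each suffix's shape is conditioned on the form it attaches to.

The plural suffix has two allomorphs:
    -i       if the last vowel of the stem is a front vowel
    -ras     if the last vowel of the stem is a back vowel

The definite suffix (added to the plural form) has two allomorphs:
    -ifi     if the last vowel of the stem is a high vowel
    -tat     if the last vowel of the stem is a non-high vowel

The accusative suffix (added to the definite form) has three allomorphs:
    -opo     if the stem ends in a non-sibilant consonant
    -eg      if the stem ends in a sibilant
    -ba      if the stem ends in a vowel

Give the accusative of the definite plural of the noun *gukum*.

*gukum* — last vowel /u/ (a back vowel) → -ras → *gukumras*.
The last vowel of the plural form *gukumras* is /a/, which is a non-high vowel, so the definite suffix is -tat, giving *gukumrastat*.
Since the final sound of the definite form *gukumrastat* is /t/ (a non-sibilant consonant), it takes -opo, giving *gukumrastatopo*.

gukumrastatopo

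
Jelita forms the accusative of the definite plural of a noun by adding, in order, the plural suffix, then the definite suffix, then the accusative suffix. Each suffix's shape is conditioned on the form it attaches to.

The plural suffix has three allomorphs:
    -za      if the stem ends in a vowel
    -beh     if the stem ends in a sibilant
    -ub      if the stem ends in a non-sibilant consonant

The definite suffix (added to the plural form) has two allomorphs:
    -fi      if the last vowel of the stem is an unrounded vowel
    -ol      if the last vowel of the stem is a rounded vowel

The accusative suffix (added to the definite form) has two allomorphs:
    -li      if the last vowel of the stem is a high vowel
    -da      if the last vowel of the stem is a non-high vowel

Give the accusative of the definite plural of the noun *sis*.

sisbehfili

The final sound of *sis* is /s/, which is a sibilant, so the plural suffix is -beh, giving *sisbeh*.
Since the last vowel of the plural form *sisbeh* is /e/ (an unrounded vowel), it takes -fi, giving *sisbehfi*.
Since the last vowel of the definite form *sisbehfi* is /i/ (a high vowel), it takes -li, giving *sisbehfili*.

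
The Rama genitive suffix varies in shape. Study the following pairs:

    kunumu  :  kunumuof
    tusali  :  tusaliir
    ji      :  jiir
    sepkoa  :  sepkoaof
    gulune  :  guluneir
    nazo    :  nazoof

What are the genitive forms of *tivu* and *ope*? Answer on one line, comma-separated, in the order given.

Looking at the last vowel of each stem: -ir when the last vowel of the stem is a front vowel (*tusali*, *ji*, *gulune*); -of when the last vowel of the stem is a back vowel (*kunumu*, *sepkoa*, *nazo*).
The last vowel of *tivu* is /u/, which is a back vowel, so the suffix is -of, giving *tivuof*.
Since the last vowel of *ope* is /e/ (a front vowel), it takes -ir, giving *opeir*.

tivuof, opeir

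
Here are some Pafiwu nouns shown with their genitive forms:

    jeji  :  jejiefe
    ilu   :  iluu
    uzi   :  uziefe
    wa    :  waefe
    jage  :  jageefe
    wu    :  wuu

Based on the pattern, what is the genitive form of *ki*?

kiefe

The suffix is conditioned by the last vowel: -u when the last vowel of the stem is a rounded vowel (*ilu*, *wu*); -efe when the last vowel of the stem is an unrounded vowel (*jeji*, *uzi*, *wa*, *jage*).
*ki* — last vowel /i/ (an unrounded vowel) → -efe → *kiefe*.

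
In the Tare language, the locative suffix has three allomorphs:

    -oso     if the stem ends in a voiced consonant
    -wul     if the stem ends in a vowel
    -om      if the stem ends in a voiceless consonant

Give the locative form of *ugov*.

ugovoso

*ugov* — final sound /v/ (a voiced consonant) → -oso → *ugovoso*.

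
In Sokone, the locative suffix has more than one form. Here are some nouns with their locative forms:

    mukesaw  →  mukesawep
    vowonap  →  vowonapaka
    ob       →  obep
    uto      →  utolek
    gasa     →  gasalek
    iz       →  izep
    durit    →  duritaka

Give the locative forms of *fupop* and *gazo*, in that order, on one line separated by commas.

fupopaka, gazolek

The pattern is voicing of the final sound: -aka when the stem ends in a voiceless consonant (*vowonap*, *durit*); -ep when the stem ends in a voiced consonant (*mukesaw*, *ob*, *iz*); -lek when the stem ends in a vowel (*uto*, *gasa*).
*fupop* — final sound /p/ (a voiceless consonant) → -aka → *fupopaka*.
The final sound of *gazo* is /o/, which is a vowel, so the suffix is -lek, giving *gazolek*.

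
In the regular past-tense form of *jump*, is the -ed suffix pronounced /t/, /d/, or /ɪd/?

The stem *jump* ends in a voiceless consonant other than /t/.
The -ed suffix is realized as /ɪd/ after /t, d/; as /t/ after other voiceless consonants; and as /d/ after other voiced sounds.
So -ed on *jump* is pronounced /t/.

/t/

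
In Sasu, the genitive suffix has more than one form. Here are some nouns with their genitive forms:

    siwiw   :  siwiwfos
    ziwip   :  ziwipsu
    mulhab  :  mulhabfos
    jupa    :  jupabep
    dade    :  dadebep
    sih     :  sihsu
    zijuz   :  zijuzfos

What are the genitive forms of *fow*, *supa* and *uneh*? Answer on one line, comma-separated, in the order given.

The pattern is voicing of the final sound: -su when the stem ends in a voiceless consonant (*ziwip*, *sih*); -fos when the stem ends in a voiced consonant (*siwiw*, *mulhab*, *zijuz*); -bep when the stem ends in a vowel (*jupa*, *dade*).
Since the final sound of *fow* is /w/ (a voiced consonant), it takes -fos, giving *fowfos*.
*supa*: final sound = /a/, a vowel → -bep → *supabep*.
The final sound of *uneh* is /h/, which is a voiceless consonant, so the suffix is -su, giving *unehsu*.

fowfos, supabep, unehsu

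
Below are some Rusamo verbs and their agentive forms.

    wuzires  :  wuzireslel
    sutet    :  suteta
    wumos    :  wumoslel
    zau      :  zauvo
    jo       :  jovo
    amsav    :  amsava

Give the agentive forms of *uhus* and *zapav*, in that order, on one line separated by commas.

uhuslel, zapava

The suffix is conditioned by the final sound: -lel when the stem ends in a sibilant (*wuzires*, *wumos*); -a when the stem ends in a non-sibilant consonant (*sutet*, *amsav*); -vo when the stem ends in a vowel (*zau*, *jo*).
Since the final sound of *uhus* is /s/ (a sibilant), it takes -lel, giving *uhuslel*.
The final sound of *zapav* is /v/, which is a non-sibilant consonant, so the suffix is -a, giving *zapava*.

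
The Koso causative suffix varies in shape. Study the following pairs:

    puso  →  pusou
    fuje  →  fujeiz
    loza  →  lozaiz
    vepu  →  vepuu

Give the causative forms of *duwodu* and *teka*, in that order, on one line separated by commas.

duwoduu, tekaiz

The suffix is conditioned by the last vowel: -u when the last vowel of the stem is a rounded vowel (*puso*, *vepu*); -iz when the last vowel of the stem is an unrounded vowel (*fuje*, *loza*).
*duwodu*: last vowel = /u/, a rounded vowel → -u → *duwoduu*.
*teka*: last vowel = /a/, an unrounded vowel → -iz → *tekaiz*.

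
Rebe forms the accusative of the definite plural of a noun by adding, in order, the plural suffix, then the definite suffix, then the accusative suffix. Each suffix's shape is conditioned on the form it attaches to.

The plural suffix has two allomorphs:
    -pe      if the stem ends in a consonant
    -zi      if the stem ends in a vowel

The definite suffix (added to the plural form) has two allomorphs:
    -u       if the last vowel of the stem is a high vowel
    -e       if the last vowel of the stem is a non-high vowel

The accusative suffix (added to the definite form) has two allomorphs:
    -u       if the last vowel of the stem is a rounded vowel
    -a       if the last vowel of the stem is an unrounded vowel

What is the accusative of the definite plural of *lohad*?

*lohad*: final sound = /d/, a consonant → -pe → *lohadpe*.
Since the last vowel of the plural form *lohadpe* is /e/ (a non-high vowel), it takes -e, giving *lohadpee*.
The last vowel of the definite form *lohadpee* is /e/, which is an unrounded vowel, so the accusative suffix is -a, giving *lohadpeea*.

lohadpeea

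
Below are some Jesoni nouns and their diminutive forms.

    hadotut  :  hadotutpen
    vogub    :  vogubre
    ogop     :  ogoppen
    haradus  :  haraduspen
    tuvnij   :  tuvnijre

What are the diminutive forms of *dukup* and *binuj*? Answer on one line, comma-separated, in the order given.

dukuppen, binujre

The pattern is voicing of the final consonant: -pen when the stem ends in a voiceless consonant (*hadotut*, *ogop*, *haradus*); -re when the stem ends in a voiced consonant (*vogub*, *tuvnij*).
*dukup*: final consonant = /p/, voiceless → -pen → *dukuppen*.
The final consonant of *binuj* is /j/, which is voiced, so the suffix is -re, giving *binujre*.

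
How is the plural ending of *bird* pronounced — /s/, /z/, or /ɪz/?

The stem *bird* ends in a voiced non-sibilant sound.
The plural suffix surfaces as /ɪz/ after sibilants, /s/ after other voiceless consonants, and /z/ after other voiced sounds.
So the plural -s on *bird* is pronounced /z/.

/z/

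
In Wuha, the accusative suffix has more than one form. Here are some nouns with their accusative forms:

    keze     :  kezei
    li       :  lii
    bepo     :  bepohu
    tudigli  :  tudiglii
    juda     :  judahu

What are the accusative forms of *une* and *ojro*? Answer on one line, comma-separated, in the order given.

The suffix is conditioned by the last vowel: -i when the last vowel of the stem is a front vowel (*keze*, *li*, *tudigli*); -hu when the last vowel of the stem is a back vowel (*bepo*, *juda*).
Since the last vowel of *une* is /e/ (a front vowel), it takes -i, giving *unei*.
*ojro* — last vowel /o/ (a back vowel) → -hu → *ojrohu*.

unei, ojrohu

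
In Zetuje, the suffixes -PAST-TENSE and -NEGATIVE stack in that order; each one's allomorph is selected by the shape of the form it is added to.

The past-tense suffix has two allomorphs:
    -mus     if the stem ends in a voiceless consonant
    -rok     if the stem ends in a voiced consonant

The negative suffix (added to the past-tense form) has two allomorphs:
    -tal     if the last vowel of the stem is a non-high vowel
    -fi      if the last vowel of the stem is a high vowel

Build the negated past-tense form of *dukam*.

The final consonant of *dukam* is /m/, which is voiced, so the past-tense suffix is -rok, giving *dukamrok*.
The past-tense form *dukamrok*: last vowel = /o/, a non-high vowel → -tal → *dukamroktal*.

dukamroktal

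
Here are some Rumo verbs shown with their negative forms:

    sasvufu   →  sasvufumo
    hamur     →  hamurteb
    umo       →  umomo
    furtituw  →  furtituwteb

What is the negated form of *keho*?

Looking at the final sound of each stem: -teb when the stem ends in a consonant (*hamur*, *furtituw*); -mo when the stem ends in a vowel (*sasvufu*, *umo*).
*keho*: final sound = /o/, a vowel → -mo → *kehomo*.

kehomo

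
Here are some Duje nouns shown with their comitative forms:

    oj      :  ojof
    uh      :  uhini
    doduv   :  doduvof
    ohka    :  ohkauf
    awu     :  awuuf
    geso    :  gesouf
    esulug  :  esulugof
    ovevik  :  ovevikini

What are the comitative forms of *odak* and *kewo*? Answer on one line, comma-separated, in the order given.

odakini, kewouf

Looking at the final sound of each stem: -ini when the stem ends in a voiceless consonant (*uh*, *ovevik*); -of when the stem ends in a voiced consonant (*oj*, *doduv*, *esulug*); -uf when the stem ends in a vowel (*ohka*, *awu*, *geso*).
Since the final sound of *odak* is /k/ (a voiceless consonant), it takes -ini, giving *odakini*.
The final sound of *kewo* is /o/, which is a vowel, so the suffix is -uf, giving *kewouf*.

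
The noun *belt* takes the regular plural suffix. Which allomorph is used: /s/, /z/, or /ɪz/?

/s/

The stem *belt* ends in a voiceless non-sibilant consonant.
The plural suffix surfaces as /ɪz/ after sibilants, /s/ after other voiceless consonants, and /z/ after other voiced sounds.
So the plural -s on *belt* is pronounced /s/.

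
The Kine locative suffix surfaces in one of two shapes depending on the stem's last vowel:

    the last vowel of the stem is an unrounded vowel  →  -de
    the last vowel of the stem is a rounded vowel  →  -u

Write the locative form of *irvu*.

*irvu*: last vowel = /u/, a rounded vowel → -u → *irvuu*.

irvuu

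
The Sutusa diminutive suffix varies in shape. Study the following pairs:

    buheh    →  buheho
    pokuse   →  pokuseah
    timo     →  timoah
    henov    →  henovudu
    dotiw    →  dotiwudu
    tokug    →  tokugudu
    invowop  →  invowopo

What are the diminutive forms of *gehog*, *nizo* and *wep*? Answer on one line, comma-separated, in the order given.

gehogudu, nizoah, wepo

The pattern is voicing of the final sound: -o when the stem ends in a voiceless consonant (*buheh*, *invowop*); -udu when the stem ends in a voiced consonant (*henov*, *dotiw*, *tokug*); -ah when the stem ends in a vowel (*pokuse*, *timo*).
Since the final sound of *gehog* is /g/ (a voiced consonant), it takes -udu, giving *gehogudu*.
*nizo*: final sound = /o/, a vowel → -ah → *nizoah*.
Since the final sound of *wep* is /p/ (a voiceless consonant), it takes -o, giving *wepo*.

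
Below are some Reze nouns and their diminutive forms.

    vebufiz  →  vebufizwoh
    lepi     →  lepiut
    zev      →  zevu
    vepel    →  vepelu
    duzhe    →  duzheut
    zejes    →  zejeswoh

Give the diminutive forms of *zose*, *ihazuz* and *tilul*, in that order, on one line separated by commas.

The alternation tracks the final sound of the stem — -woh when the stem ends in a sibilant (*vebufiz*, *zejes*); -u when the stem ends in a non-sibilant consonant (*zev*, *vepel*); -ut when the stem ends in a vowel (*lepi*, *duzhe*).
The final sound of *zose* is /e/, which is a vowel, so the suffix is -ut, giving *zoseut*.
The final sound of *ihazuz* is /z/, which is a sibilant, so the suffix is -woh, giving *ihazuzwoh*.
The final sound of *tilul* is /l/, which is a non-sibilant consonant, so the suffix is -u, giving *tilulu*.

zoseut, ihazuzwoh, tilulu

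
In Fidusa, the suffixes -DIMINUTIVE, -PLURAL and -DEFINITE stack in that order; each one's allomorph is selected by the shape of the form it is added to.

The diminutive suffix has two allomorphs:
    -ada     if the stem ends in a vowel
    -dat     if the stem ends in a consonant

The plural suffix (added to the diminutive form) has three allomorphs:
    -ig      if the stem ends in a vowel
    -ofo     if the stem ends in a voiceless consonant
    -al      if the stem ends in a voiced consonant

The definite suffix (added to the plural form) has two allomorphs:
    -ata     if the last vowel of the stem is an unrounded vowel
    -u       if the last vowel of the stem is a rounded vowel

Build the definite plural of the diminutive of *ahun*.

The final sound of *ahun* is /n/, which is a consonant, so the diminutive suffix is -dat, giving *ahundat*.
The diminutive form *ahundat*: final sound = /t/, a voiceless consonant → -ofo → *ahundatofo*.
The last vowel of the plural form *ahundatofo* is /o/, which is a rounded vowel, so the definite suffix is -u, giving *ahundatofou*.

ahundatofou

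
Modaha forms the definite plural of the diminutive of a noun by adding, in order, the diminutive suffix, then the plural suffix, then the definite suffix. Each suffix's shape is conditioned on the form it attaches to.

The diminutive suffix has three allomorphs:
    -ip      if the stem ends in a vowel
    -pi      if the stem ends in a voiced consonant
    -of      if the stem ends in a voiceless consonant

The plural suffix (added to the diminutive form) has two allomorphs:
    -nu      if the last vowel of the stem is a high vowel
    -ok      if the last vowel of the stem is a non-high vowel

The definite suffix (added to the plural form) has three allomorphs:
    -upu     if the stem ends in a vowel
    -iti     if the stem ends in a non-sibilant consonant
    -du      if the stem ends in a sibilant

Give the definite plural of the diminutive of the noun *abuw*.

abuwpinuupu

*abuw* — final sound /w/ (a voiced consonant) → -pi → *abuwpi*.
The last vowel of the diminutive form *abuwpi* is /i/, which is a high vowel, so the plural suffix is -nu, giving *abuwpinu*.
Since the final sound of the plural form *abuwpinu* is /u/ (a vowel), it takes -upu, giving *abuwpinuupu*.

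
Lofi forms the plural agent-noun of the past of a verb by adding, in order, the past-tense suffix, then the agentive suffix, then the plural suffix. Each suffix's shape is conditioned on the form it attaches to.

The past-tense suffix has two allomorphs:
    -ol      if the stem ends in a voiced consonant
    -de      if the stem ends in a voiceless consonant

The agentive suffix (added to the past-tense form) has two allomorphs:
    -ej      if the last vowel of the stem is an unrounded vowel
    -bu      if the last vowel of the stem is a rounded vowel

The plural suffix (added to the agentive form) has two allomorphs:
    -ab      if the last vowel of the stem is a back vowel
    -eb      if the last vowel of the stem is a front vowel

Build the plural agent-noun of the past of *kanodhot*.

*kanodhot* — final consonant /t/ (voiceless) → -de → *kanodhotde*.
Since the last vowel of the past-tense form *kanodhotde* is /e/ (an unrounded vowel), it takes -ej, giving *kanodhotdeej*.
The agentive form *kanodhotdeej*: last vowel = /e/, a front vowel → -eb → *kanodhotdeejeb*.

kanodhotdeejeb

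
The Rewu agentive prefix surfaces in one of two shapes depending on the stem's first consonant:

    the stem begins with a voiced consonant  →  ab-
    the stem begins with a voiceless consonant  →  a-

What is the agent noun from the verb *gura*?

abgura

Since the first consonant of *gura* is /g/ (voiced), it takes ab-, giving *abgura*.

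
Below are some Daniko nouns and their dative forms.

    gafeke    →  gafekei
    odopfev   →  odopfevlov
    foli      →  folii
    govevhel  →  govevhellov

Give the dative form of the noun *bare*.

barei

The pattern is consonant vs. vowel: -lov when the stem ends in a consonant (*odopfev*, *govevhel*); -i when the stem ends in a vowel (*gafeke*, *foli*).
The final sound of *bare* is /e/, which is a vowel, so the suffix is -i, giving *barei*.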